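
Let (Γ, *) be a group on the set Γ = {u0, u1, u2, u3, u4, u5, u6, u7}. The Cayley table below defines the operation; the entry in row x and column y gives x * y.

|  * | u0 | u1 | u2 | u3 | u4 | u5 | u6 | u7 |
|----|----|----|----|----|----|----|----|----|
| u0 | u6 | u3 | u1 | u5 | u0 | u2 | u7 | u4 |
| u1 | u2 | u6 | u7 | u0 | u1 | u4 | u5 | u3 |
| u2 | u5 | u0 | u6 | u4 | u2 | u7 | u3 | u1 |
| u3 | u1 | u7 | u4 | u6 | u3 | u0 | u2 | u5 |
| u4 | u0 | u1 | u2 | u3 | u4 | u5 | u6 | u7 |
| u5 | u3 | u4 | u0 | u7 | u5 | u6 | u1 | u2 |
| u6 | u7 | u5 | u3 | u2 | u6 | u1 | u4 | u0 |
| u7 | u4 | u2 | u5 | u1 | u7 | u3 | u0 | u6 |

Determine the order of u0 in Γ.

4

The identity element is u4 (its row matches the header).
u0^1 = u0
u0^2 = u0 * u0 = u6
u0^3 = u6 * u0 = u7
u0^4 = u7 * u0 = u4
The first power of u0 equal to the identity is u0^4, so ord(u0) = 4.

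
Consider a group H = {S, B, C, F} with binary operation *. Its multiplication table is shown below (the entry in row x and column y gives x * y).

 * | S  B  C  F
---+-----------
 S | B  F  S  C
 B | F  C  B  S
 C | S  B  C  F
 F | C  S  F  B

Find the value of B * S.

Read row B, column S: B * S = F.
(Structurally, H here is isomorphic to the cyclic group Z_4.)

F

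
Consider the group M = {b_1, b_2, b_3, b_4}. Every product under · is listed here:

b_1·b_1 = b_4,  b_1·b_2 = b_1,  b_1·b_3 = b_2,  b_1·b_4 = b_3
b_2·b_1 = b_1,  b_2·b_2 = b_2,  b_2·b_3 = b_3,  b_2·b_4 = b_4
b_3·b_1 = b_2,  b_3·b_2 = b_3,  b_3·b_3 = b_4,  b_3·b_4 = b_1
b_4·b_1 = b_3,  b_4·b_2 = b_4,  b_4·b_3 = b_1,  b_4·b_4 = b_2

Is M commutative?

Yes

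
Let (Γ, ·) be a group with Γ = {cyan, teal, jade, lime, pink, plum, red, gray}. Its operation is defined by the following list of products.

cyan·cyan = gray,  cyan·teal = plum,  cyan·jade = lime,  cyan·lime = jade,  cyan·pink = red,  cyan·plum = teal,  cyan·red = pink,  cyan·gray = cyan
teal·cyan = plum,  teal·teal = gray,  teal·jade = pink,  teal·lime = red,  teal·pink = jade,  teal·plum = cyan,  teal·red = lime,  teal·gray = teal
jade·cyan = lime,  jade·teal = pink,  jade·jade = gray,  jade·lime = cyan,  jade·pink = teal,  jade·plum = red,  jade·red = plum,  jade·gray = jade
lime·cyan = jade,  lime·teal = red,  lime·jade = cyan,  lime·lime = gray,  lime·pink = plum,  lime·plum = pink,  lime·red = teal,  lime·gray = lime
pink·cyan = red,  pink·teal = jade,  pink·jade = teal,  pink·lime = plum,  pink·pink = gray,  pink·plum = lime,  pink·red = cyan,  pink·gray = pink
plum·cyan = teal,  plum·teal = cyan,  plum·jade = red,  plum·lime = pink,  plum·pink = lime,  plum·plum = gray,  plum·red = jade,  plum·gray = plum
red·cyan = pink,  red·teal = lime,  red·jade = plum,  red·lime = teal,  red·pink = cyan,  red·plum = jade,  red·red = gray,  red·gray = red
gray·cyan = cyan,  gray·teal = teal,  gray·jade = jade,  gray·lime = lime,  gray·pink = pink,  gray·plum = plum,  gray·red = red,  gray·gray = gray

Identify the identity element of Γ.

The identity e satisfies e·x = x for all x, so its row in the table reproduces the column headers.
Row gray reads: cyan, teal, jade, lime, pink, plum, red, gray — exactly the header order. So gray is the identity.

gray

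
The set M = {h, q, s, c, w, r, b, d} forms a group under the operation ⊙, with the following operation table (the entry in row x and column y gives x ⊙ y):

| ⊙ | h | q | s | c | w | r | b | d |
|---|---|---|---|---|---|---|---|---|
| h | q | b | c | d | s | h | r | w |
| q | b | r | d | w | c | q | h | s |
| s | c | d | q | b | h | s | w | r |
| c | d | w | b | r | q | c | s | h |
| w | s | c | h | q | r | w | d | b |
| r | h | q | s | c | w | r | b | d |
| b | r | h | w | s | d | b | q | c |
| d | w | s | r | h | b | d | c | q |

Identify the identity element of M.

The identity e satisfies e ⊙ x = x for all x, so its row in the table reproduces the column headers.
Row r reads: h, q, s, c, w, r, b, d — exactly the header order. So r is the identity.

r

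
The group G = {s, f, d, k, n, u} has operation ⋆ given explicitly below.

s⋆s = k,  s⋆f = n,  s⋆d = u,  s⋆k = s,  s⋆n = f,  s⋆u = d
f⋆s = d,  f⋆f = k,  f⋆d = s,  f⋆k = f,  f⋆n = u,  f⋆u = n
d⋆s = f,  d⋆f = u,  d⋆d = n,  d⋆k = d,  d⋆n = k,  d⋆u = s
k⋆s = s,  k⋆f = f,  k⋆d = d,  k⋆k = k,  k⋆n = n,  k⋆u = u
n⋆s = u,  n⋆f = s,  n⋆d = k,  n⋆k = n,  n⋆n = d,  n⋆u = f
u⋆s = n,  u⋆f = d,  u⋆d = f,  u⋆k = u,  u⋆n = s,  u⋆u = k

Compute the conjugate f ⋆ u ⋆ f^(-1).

s

The identity is k. In row f, the entry k sits in column f, so f^(-1) = f.
f ⋆ u = n
n ⋆ f = s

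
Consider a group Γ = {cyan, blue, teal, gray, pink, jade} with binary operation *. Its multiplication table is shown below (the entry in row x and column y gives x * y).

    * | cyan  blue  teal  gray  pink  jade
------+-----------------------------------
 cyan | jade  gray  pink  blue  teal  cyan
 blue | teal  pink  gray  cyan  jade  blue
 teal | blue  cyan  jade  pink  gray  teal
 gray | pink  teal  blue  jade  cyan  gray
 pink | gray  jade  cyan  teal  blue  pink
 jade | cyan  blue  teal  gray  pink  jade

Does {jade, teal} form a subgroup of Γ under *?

{jade, teal} contains the identity jade.
Checking products: every product of two elements of {jade, teal} (read from the table) lies in {jade, teal}, so the set is closed.
In a finite group, a nonempty closed subset is a subgroup. So {jade, teal} ≤ Γ.

Yes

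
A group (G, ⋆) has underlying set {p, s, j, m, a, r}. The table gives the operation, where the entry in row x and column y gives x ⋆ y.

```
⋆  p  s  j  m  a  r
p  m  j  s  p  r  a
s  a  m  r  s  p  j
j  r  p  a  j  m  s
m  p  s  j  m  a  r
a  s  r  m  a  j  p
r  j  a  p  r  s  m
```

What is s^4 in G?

m

s^1 = s
s^2 = s ⋆ s = m
s^3 = m ⋆ s = s
s^4 = s ⋆ s = m
(Structurally, G here is isomorphic to the symmetric group S_3.)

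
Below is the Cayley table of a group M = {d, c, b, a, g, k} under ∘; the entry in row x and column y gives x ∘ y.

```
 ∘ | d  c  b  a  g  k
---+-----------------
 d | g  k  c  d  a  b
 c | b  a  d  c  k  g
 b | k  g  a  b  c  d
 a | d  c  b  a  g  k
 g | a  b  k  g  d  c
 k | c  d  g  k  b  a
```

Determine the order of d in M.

3

The identity element is a (its row matches the header).
d^1 = d
d^2 = d ∘ d = g
d^3 = g ∘ d = a
The first power of d equal to the identity is d^3, so ord(d) = 3.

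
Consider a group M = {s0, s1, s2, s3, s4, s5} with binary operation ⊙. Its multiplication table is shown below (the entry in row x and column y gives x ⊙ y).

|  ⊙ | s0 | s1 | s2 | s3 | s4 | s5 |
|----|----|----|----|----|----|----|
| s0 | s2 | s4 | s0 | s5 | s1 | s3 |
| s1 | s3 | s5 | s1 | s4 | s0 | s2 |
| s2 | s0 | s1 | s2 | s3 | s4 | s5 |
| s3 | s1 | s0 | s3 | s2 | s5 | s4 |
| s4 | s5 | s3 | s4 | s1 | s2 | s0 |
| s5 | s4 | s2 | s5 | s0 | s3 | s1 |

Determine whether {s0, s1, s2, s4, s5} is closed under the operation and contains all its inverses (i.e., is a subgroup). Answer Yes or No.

No

s5 ⊙ s4 = s3, which is not in {s0, s1, s2, s4, s5}.
The subset is not closed under ⊙, so it is not a subgroup.
(Structurally, M here is isomorphic to the symmetric group S_3.)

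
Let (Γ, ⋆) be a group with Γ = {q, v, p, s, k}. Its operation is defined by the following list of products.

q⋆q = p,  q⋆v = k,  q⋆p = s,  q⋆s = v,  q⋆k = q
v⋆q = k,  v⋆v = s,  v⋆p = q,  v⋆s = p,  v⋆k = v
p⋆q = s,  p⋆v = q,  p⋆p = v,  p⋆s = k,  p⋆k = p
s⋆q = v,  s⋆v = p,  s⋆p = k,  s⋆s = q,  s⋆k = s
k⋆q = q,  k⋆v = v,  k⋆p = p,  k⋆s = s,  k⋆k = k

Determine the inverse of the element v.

First locate the identity: row k matches the header, so k is the identity.
Scan row v for k: v ⋆ q = k. Hence v^(-1) = q.

q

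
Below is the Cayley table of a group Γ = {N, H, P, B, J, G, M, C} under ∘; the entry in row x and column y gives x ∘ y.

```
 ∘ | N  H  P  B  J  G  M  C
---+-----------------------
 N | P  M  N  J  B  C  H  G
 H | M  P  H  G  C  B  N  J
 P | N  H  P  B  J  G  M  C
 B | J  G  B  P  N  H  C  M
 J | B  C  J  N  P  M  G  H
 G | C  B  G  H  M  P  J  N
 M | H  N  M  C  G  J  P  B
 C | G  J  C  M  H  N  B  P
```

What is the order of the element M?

The identity element is P (its row matches the header).
M^1 = M
M^2 = M ∘ M = P
The first power of M equal to the identity is M^2, so ord(M) = 2.

2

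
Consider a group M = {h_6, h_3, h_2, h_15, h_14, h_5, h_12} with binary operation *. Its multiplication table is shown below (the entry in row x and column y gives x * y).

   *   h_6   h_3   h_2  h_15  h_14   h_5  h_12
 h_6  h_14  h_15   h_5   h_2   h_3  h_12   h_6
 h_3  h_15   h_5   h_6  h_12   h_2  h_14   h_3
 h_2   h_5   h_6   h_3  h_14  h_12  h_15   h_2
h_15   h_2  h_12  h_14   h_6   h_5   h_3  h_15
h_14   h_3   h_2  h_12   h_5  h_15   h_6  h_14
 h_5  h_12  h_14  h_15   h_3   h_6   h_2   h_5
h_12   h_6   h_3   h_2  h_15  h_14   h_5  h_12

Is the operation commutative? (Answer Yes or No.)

Check whether the table is symmetric across its main diagonal.
Every entry (row x, col y) equals the entry (row y, col x), so M is abelian.

Yes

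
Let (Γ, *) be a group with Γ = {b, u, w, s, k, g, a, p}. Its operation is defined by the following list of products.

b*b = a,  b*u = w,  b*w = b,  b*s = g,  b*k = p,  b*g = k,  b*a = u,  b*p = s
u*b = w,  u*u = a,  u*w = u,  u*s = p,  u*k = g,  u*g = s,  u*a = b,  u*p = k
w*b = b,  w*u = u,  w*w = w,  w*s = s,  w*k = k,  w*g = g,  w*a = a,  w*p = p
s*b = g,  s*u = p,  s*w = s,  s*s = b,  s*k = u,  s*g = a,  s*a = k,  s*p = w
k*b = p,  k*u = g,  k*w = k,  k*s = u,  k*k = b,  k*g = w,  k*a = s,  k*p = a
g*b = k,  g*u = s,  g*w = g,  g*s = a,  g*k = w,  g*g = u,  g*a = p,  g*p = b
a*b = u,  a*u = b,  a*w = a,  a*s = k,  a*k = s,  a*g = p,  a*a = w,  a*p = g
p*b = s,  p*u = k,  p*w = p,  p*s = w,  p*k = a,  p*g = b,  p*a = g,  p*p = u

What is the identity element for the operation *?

The identity e satisfies e*x = x for all x, so its row in the table reproduces the column headers.
Row w reads: b, u, w, s, k, g, a, p — exactly the header order. So w is the identity.

w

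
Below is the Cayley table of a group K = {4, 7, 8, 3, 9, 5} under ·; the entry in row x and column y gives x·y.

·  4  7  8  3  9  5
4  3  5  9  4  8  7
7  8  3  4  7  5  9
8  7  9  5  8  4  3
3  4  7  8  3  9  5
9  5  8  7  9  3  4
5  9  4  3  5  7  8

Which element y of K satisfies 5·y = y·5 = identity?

First locate the identity: row 3 matches the header, so 3 is the identity.
Scan row 5 for 3: 5·8 = 3. Hence 5^(-1) = 8.

8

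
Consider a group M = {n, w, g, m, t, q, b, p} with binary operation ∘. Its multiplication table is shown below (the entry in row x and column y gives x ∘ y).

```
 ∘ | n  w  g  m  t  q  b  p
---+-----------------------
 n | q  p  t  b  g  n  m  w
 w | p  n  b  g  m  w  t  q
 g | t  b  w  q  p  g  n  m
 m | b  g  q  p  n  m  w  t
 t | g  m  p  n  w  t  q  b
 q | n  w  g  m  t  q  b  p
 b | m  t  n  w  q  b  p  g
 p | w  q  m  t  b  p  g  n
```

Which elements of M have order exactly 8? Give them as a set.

Identity is q. Compute the order of each non-identity element by repeated multiplication:
  n: n → q  (order 2)
  w: w → n → p → q  (order 4)
  g: g → w → b → n → t → p → m → q  (order 8)
  m: m → p → t → n → b → w → g → q  (order 8)
  t: t → w → m → n → g → p → b → q  (order 8)
  b: b → p → g → n → m → w → t → q  (order 8)
  p: p → n → w → q  (order 4)
Elements of order 8: {b, g, m, t}.

{b, g, m, t}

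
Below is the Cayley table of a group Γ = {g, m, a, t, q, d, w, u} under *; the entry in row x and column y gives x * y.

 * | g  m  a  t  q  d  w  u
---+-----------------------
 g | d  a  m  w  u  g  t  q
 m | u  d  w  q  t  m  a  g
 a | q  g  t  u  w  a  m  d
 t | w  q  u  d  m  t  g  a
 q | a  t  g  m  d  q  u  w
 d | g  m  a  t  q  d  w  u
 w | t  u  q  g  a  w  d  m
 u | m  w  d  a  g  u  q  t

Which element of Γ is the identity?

d

The identity e satisfies e * x = x for all x, so its row in the table reproduces the column headers.
Row d reads: g, m, a, t, q, d, w, u — exactly the header order. So d is the identity.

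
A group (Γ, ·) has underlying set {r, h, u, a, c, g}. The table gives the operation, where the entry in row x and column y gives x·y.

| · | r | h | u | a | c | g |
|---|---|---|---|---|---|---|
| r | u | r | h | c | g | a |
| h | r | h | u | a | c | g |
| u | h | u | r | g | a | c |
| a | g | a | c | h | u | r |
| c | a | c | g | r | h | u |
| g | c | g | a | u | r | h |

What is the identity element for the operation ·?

h

The identity e satisfies e·x = x for all x, so its row in the table reproduces the column headers.
Row h reads: r, h, u, a, c, g — exactly the header order. So h is the identity.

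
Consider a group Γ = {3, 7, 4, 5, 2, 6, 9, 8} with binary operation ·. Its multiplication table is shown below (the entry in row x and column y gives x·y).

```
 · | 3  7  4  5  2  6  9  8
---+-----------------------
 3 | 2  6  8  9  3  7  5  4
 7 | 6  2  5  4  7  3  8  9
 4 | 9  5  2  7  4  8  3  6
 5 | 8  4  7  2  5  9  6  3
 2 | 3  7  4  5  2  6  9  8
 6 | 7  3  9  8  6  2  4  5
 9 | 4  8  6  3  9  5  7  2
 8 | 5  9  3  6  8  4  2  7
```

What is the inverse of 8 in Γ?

First locate the identity: row 2 matches the header, so 2 is the identity.
Scan row 8 for 2: 8·9 = 2. Hence 8^(-1) = 9.

9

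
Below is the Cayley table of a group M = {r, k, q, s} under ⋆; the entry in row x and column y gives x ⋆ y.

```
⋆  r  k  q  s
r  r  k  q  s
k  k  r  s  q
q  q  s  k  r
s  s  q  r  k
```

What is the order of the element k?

2

The identity element is r (its row matches the header).
k^1 = k
k^2 = k ⋆ k = r
The first power of k equal to the identity is k^2, so ord(k) = 2.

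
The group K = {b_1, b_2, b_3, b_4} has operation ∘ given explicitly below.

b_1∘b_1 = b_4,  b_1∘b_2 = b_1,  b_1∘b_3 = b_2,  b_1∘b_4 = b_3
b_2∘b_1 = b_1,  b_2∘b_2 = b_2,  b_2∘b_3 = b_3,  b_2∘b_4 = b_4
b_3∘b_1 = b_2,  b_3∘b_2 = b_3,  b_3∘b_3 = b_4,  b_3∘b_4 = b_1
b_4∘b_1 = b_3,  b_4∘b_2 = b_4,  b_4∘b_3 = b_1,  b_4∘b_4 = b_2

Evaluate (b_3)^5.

b_3^1 = b_3
b_3^2 = b_3 ∘ b_3 = b_4
b_3^3 = b_4 ∘ b_3 = b_1
b_3^4 = b_1 ∘ b_3 = b_2
b_3^5 = b_2 ∘ b_3 = b_3

b_3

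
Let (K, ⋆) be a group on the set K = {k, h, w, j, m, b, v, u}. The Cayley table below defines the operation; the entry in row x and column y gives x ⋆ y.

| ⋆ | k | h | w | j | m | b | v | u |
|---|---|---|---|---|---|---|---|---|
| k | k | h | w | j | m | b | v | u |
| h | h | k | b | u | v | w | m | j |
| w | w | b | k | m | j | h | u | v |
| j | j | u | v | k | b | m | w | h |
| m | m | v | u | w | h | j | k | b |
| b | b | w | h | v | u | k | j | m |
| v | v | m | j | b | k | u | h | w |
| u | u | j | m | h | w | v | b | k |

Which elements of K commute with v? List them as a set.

Compare row v with column v entry by entry.
h ⋆ v = m = v ⋆ h, so h commutes with v.
w ⋆ v = u but v ⋆ w = j, so w does not.
Collecting the elements that commute with v: C(v) = {h, k, m, v}.

{h, k, m, v}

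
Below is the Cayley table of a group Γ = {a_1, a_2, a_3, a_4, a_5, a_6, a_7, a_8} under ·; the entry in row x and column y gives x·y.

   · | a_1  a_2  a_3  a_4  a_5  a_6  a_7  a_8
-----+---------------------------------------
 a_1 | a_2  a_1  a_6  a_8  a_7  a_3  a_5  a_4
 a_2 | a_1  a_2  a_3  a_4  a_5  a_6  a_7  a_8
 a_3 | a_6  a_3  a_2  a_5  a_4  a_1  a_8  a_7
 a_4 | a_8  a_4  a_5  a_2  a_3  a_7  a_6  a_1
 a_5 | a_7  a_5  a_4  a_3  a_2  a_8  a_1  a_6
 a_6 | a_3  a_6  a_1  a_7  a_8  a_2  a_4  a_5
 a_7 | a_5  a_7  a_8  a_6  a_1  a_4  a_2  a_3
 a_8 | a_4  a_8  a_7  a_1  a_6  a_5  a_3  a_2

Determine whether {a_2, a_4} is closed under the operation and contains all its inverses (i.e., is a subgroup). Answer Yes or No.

Yes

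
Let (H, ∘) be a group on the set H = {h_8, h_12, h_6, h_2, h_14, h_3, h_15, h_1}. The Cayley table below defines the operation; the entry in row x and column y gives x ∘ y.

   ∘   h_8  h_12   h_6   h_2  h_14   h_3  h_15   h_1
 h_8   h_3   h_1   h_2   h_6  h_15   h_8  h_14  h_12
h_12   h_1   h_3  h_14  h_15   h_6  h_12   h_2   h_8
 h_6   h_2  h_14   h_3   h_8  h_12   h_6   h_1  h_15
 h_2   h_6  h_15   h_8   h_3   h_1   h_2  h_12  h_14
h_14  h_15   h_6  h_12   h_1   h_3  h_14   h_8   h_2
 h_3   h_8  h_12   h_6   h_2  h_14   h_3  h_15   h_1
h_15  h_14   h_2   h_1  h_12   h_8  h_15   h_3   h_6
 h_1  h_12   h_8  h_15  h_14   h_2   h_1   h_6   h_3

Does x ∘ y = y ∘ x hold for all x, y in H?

Yes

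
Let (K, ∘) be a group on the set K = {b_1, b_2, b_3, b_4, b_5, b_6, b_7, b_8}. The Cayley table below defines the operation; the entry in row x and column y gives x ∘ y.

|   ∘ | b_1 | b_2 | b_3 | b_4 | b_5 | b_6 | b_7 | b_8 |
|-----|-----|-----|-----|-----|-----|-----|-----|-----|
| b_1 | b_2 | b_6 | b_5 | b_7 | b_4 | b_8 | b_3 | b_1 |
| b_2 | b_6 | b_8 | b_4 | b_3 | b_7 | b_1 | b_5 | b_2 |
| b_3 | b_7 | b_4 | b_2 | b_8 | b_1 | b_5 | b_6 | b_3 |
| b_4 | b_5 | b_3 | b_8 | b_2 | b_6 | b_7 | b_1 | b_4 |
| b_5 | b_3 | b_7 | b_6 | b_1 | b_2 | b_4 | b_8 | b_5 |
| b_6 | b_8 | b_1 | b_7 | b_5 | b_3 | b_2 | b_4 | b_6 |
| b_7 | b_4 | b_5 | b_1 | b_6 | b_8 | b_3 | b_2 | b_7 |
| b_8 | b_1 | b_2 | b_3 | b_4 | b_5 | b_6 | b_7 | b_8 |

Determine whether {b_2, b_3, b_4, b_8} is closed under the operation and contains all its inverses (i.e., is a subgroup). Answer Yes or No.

Yes

{b_2, b_3, b_4, b_8} contains the identity b_8.
Checking products: every product of two elements of {b_2, b_3, b_4, b_8} (read from the table) lies in {b_2, b_3, b_4, b_8}, so the set is closed.
In a finite group, a nonempty closed subset is a subgroup. So {b_2, b_3, b_4, b_8} ≤ K.
(Structurally, K here is isomorphic to the quaternion group Q_8.)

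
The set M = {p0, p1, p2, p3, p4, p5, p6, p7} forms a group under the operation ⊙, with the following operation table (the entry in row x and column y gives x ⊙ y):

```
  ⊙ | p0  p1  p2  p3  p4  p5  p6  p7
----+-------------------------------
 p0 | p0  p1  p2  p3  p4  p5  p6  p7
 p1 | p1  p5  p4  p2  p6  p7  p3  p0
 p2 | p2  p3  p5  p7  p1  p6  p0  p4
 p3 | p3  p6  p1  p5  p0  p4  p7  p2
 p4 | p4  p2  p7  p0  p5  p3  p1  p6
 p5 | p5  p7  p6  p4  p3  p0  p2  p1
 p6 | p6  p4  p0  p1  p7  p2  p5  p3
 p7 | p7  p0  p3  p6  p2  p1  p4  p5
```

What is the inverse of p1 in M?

p7

First locate the identity: row p0 matches the header, so p0 is the identity.
Scan row p1 for p0: p1 ⊙ p7 = p0. Hence p1^(-1) = p7.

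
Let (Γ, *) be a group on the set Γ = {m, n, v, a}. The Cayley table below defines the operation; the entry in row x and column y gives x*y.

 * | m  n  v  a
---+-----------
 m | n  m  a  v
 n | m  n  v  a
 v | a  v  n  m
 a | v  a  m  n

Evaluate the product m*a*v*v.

m*a = v
v*v = n
n*v = v
(Structurally, Γ here is isomorphic to the Klein four-group V_4.)

v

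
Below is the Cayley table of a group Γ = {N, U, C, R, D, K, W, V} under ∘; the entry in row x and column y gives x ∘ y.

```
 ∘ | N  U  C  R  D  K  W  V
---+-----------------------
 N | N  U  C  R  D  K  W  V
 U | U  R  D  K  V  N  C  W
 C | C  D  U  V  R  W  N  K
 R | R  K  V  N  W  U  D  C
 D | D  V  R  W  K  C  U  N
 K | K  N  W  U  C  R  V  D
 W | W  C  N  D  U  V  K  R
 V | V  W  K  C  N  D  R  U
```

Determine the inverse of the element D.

First locate the identity: row N matches the header, so N is the identity.
Scan row D for N: D ∘ V = N. Hence D^(-1) = V.

V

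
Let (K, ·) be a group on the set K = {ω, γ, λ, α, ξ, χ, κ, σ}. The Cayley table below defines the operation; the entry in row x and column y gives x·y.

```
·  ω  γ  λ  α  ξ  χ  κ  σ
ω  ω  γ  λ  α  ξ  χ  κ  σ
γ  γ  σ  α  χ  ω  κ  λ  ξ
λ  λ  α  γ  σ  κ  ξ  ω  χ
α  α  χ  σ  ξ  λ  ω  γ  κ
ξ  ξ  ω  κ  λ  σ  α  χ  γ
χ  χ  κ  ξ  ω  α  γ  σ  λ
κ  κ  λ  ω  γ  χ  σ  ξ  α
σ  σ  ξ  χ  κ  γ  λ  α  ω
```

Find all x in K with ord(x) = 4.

Identity is ω. Compute the order of each non-identity element by repeated multiplication:
  γ: γ → σ → ξ → ω  (order 4)
  λ: λ → γ → α → σ → χ → ξ → κ → ω  (order 8)
  α: α → ξ → λ → σ → κ → γ → χ → ω  (order 8)
  ξ: ξ → σ → γ → ω  (order 4)
  χ: χ → γ → κ → σ → λ → ξ → α → ω  (order 8)
  κ: κ → ξ → χ → σ → α → γ → λ → ω  (order 8)
  σ: σ → ω  (order 2)
Elements of order 4: {γ, ξ}.

{γ, ξ}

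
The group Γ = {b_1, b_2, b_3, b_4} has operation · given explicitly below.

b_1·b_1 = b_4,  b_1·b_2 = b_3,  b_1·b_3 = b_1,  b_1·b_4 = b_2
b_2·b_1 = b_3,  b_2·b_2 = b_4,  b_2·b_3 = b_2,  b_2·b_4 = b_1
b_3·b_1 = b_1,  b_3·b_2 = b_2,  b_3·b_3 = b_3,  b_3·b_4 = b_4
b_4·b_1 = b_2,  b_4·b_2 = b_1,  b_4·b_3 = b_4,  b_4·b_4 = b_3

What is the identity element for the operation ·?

The identity e satisfies e·x = x for all x, so its row in the table reproduces the column headers.
Row b_3 reads: b_1, b_2, b_3, b_4 — exactly the header order. So b_3 is the identity.

b_3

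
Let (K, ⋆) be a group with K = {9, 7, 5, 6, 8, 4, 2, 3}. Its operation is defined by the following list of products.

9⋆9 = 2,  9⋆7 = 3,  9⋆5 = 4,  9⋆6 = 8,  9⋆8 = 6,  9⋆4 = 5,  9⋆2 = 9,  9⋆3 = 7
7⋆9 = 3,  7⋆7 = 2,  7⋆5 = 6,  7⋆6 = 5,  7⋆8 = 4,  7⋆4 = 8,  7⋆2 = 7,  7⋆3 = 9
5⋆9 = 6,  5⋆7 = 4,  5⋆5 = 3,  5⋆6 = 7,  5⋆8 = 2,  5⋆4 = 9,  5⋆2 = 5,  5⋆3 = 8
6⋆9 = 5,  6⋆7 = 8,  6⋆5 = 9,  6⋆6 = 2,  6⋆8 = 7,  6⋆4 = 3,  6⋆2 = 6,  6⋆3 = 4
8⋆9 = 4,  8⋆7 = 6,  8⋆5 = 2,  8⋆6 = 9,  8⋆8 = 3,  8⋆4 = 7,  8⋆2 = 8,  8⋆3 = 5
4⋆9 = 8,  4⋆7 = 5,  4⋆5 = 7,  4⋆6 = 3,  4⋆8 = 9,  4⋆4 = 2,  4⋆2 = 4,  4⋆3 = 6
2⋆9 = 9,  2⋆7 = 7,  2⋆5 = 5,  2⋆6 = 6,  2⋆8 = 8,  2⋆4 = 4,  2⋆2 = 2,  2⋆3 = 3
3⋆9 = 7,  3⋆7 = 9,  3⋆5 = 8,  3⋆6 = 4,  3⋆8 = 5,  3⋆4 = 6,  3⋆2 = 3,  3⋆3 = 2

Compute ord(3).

The identity element is 2 (its row matches the header).
3^1 = 3
3^2 = 3 ⋆ 3 = 2
The first power of 3 equal to the identity is 3^2, so ord(3) = 2.

2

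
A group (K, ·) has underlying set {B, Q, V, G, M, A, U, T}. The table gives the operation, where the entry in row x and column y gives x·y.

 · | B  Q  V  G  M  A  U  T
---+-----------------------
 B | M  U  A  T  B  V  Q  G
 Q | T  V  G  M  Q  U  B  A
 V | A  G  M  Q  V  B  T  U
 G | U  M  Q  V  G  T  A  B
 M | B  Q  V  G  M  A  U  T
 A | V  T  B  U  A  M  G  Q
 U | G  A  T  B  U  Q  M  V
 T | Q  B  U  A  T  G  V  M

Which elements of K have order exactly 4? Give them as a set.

{G, Q}

Identity is M. Compute the order of each non-identity element by repeated multiplication:
  B: B → M  (order 2)
  Q: Q → V → G → M  (order 4)
  V: V → M  (order 2)
  G: G → V → Q → M  (order 4)
  A: A → M  (order 2)
  U: U → M  (order 2)
  T: T → M  (order 2)
Elements of order 4: {G, Q}.
(Structurally, K here is isomorphic to the dihedral group D_4.)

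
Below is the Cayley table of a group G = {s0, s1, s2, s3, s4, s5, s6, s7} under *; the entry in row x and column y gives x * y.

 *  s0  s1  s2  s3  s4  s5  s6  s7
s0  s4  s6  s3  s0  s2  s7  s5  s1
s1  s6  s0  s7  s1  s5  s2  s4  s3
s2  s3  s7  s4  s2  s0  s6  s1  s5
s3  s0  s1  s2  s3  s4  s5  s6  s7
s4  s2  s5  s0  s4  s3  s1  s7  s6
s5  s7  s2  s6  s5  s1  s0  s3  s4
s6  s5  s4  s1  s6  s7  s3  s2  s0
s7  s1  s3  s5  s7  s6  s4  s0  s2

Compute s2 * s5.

Read row s2, column s5: s2 * s5 = s6.
(Structurally, G here is isomorphic to the cyclic group Z_8.)

s6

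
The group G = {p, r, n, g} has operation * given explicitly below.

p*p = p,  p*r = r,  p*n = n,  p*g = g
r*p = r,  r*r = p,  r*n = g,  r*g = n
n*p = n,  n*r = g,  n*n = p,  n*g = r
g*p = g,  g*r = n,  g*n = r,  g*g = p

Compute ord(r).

The identity element is p (its row matches the header).
r^1 = r
r^2 = r * r = p
The first power of r equal to the identity is r^2, so ord(r) = 2.

2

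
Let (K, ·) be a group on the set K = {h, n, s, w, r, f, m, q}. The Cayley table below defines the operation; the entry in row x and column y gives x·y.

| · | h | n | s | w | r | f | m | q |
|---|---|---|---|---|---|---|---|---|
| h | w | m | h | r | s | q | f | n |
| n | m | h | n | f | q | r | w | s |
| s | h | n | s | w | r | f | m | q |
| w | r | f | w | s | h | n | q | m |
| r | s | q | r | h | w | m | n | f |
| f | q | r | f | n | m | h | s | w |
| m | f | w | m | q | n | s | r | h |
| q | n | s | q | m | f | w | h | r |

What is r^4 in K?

s

r^1 = r
r^2 = r·r = w
r^3 = w·r = h
r^4 = h·r = s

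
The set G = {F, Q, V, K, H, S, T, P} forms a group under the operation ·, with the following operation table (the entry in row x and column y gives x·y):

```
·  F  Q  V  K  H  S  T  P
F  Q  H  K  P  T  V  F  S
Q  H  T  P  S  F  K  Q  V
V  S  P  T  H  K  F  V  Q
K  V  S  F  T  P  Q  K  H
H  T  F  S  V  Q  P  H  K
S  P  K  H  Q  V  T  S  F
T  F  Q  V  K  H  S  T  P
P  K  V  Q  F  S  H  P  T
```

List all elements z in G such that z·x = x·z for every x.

{Q, T}

An element z is central iff its row equals its column in the table.
For F: F·S = V ≠ P = S·F, so F ∉ Z.
Checking each element this way leaves Z(G) = {Q, T}.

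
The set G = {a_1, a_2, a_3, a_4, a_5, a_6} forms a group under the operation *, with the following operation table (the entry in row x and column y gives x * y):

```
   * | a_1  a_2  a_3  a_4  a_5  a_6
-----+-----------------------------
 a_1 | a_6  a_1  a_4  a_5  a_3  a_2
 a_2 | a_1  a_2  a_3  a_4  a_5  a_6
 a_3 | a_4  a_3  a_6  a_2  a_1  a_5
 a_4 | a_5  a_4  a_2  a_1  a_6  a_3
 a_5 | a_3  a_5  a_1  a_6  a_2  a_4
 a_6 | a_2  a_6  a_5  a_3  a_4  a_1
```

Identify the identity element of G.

The identity e satisfies e * x = x for all x, so its row in the table reproduces the column headers.
Row a_2 reads: a_1, a_2, a_3, a_4, a_5, a_6 — exactly the header order. So a_2 is the identity.

a_2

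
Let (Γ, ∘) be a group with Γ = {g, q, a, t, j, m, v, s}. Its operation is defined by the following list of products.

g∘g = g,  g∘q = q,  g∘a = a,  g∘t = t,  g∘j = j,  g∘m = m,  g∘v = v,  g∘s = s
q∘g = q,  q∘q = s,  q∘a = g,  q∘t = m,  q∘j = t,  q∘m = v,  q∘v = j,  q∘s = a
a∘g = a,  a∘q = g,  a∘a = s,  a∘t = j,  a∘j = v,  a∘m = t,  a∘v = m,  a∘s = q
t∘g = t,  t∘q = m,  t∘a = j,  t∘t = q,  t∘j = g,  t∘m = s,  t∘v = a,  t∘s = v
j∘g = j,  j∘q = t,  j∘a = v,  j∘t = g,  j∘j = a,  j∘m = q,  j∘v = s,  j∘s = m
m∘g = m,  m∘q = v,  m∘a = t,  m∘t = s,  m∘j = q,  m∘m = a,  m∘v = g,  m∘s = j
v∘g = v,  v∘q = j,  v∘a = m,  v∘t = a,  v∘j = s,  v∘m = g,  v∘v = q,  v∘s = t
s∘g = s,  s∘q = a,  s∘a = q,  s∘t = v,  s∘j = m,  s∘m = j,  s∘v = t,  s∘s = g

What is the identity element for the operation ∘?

The identity e satisfies e ∘ x = x for all x, so its row in the table reproduces the column headers.
Row g reads: g, q, a, t, j, m, v, s — exactly the header order. So g is the identity.

g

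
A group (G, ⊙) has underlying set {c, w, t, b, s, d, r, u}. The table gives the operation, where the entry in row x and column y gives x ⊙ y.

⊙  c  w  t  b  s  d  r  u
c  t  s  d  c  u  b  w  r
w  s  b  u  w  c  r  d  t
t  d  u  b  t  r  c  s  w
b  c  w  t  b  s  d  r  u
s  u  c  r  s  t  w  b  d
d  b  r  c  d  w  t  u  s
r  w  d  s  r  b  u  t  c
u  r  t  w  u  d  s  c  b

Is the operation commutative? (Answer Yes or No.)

Check whether the table is symmetric across its main diagonal.
Every entry (row x, col y) equals the entry (row y, col x), so G is abelian.

Yes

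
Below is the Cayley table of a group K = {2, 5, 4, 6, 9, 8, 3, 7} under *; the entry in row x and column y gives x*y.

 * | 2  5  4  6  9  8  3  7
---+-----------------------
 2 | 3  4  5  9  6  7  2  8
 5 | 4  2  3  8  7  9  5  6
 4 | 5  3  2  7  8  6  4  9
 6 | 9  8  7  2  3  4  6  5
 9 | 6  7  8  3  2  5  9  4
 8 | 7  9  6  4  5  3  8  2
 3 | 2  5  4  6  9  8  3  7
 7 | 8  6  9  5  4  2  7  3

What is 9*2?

6

Read row 9, column 2: 9*2 = 6.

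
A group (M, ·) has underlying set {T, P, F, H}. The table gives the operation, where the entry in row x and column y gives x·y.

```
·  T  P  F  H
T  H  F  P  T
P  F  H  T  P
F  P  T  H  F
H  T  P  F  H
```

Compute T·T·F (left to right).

F

T·T = H
H·F = F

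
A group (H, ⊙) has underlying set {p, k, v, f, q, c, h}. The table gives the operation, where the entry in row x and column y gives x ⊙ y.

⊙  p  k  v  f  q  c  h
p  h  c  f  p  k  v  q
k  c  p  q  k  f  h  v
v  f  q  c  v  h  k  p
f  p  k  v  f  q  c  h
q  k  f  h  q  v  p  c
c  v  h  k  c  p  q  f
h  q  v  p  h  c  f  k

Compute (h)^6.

c

h^1 = h
h^2 = h ⊙ h = k
h^3 = k ⊙ h = v
h^4 = v ⊙ h = p
h^5 = p ⊙ h = q
h^6 = q ⊙ h = c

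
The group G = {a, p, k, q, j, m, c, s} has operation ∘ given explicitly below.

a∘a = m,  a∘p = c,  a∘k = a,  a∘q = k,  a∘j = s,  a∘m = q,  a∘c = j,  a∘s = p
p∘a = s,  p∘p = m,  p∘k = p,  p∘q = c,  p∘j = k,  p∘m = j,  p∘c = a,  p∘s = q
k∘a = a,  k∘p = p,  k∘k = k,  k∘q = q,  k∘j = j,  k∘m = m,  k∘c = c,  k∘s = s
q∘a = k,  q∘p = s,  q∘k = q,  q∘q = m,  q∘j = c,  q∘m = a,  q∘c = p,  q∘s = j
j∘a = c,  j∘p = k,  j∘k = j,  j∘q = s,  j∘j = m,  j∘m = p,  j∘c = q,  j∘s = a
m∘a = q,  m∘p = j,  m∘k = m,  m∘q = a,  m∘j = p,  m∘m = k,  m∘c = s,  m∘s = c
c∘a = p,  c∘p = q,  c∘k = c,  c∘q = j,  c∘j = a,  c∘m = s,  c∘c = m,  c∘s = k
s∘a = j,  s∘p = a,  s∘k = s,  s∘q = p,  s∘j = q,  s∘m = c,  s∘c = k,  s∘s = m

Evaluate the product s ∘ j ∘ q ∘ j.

s ∘ j = q
q ∘ q = m
m ∘ j = p

p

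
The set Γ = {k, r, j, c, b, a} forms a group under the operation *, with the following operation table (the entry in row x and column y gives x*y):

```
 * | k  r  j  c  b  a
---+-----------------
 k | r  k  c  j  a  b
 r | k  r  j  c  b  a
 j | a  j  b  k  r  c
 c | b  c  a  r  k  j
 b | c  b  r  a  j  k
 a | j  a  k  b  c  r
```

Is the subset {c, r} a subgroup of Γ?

Yes

{c, r} contains the identity r.
Checking products: every product of two elements of {c, r} (read from the table) lies in {c, r}, so the set is closed.
In a finite group, a nonempty closed subset is a subgroup. So {c, r} ≤ Γ.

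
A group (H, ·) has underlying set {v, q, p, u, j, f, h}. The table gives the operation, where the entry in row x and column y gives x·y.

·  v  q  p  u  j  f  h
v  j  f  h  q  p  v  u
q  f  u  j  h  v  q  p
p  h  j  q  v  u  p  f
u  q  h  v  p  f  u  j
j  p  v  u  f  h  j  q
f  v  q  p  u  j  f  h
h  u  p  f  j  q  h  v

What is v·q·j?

v·q = f
f·j = j
(Structurally, H here is isomorphic to the cyclic group Z_7.)

j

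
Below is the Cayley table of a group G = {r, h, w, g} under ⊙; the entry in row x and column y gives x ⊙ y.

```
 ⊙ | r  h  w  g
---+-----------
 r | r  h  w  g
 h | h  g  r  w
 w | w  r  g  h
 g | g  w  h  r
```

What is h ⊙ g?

w

Read row h, column g: h ⊙ g = w.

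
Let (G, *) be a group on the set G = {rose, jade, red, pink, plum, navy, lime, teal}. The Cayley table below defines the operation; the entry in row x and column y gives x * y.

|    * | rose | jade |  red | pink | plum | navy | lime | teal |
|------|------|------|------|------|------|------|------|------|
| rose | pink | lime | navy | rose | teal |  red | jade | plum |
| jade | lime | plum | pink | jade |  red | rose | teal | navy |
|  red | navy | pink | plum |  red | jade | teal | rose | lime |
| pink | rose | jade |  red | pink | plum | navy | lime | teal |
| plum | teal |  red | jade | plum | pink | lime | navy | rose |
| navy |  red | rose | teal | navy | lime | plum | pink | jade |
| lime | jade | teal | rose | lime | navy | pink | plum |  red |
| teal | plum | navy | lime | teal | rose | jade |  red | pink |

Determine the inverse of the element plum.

First locate the identity: row pink matches the header, so pink is the identity.
Scan row plum for pink: plum * plum = pink. Hence plum^(-1) = plum.

plum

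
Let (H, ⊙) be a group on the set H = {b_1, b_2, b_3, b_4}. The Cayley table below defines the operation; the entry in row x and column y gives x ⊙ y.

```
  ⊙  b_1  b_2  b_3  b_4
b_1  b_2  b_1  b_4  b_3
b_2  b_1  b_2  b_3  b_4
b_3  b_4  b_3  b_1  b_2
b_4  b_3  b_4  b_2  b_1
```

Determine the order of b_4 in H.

4

The identity element is b_2 (its row matches the header).
b_4^1 = b_4
b_4^2 = b_4 ⊙ b_4 = b_1
b_4^3 = b_1 ⊙ b_4 = b_3
b_4^4 = b_3 ⊙ b_4 = b_2
The first power of b_4 equal to the identity is b_4^4, so ord(b_4) = 4.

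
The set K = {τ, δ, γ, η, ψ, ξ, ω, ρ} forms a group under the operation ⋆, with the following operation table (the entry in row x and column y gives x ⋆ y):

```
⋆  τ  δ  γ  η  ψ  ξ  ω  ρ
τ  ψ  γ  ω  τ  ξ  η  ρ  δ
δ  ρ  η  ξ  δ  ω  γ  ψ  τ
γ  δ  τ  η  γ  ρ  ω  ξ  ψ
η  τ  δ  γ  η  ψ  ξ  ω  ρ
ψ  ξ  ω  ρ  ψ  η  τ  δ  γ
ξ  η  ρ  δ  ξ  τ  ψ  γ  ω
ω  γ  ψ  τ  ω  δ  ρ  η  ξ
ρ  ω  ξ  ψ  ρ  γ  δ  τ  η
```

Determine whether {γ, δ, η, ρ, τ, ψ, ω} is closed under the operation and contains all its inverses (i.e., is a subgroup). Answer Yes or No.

No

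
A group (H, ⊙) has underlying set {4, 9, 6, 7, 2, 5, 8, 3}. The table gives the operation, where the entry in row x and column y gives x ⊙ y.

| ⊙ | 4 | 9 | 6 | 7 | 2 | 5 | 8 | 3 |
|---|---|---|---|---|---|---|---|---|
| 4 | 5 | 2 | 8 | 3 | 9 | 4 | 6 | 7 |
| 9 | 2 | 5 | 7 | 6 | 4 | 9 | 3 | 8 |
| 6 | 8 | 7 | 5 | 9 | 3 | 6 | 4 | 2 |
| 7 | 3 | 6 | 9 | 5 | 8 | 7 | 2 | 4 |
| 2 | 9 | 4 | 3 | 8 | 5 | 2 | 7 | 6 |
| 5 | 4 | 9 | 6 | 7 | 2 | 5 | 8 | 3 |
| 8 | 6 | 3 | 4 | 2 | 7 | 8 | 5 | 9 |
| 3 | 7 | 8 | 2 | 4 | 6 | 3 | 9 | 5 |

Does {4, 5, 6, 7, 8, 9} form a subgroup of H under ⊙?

No

9 ⊙ 4 = 2, which is not in {4, 5, 6, 7, 8, 9}.
The subset is not closed under ⊙, so it is not a subgroup.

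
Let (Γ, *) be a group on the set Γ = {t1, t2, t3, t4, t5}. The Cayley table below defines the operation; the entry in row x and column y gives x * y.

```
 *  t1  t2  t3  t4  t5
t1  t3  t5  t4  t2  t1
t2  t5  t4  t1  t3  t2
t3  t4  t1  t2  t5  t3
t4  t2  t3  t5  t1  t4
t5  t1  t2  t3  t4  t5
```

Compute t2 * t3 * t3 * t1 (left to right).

t2

t2 * t3 = t1
t1 * t3 = t4
t4 * t1 = t2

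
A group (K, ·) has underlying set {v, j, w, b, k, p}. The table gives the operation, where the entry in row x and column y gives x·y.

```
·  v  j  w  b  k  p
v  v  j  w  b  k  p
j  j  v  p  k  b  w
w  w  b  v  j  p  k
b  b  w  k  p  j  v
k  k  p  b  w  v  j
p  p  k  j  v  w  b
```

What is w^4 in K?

v

w^1 = w
w^2 = w·w = v
w^3 = v·w = w
w^4 = w·w = v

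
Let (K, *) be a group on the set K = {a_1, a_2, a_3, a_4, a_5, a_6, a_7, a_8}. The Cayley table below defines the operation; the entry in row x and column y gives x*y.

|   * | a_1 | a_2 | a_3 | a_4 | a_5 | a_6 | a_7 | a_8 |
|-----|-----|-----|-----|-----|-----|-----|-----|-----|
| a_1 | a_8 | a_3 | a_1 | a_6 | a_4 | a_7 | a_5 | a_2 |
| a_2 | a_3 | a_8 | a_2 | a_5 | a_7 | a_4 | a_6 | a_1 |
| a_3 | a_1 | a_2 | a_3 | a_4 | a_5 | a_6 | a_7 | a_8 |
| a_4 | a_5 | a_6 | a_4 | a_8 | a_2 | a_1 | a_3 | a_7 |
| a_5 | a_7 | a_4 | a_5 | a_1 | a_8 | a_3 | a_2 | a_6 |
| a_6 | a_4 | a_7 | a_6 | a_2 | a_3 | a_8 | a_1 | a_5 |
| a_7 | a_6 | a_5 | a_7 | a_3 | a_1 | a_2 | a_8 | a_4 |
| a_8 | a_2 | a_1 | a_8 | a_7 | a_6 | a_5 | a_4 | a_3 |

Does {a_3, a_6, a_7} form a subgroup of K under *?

No

a_7*a_7 = a_8, which is not in {a_3, a_6, a_7}.
The subset is not closed under *, so it is not a subgroup.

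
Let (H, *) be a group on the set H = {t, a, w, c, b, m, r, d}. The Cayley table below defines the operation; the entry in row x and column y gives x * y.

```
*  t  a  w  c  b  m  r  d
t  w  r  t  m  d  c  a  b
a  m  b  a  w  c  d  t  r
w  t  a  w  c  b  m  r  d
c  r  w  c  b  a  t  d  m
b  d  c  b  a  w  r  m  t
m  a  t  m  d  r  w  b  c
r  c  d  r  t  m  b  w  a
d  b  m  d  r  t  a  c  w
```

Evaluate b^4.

b^1 = b
b^2 = b * b = w
b^3 = w * b = b
b^4 = b * b = w

w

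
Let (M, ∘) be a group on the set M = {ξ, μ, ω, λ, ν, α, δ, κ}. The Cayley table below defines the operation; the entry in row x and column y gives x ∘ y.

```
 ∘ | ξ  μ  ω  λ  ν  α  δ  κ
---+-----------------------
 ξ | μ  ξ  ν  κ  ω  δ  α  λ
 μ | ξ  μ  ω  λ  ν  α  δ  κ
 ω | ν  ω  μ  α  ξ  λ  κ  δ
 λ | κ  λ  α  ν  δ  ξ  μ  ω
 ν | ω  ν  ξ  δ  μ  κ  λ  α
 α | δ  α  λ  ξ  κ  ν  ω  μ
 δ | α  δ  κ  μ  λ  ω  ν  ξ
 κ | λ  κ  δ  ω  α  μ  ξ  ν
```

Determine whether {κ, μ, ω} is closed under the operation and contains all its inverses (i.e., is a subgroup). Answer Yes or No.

κ ∘ κ = ν, which is not in {κ, μ, ω}.
The subset is not closed under ∘, so it is not a subgroup.

No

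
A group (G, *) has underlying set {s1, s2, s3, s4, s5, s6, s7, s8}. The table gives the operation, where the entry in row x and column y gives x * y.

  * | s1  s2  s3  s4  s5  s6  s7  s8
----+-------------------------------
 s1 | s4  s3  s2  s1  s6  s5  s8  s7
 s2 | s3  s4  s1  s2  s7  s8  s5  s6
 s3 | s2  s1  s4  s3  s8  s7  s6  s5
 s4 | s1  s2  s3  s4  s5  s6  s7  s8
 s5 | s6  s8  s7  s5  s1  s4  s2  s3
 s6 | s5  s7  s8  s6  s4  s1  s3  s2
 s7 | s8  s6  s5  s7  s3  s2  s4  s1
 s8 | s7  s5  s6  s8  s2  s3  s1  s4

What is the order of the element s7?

The identity element is s4 (its row matches the header).
s7^1 = s7
s7^2 = s7 * s7 = s4
The first power of s7 equal to the identity is s7^2, so ord(s7) = 2.

2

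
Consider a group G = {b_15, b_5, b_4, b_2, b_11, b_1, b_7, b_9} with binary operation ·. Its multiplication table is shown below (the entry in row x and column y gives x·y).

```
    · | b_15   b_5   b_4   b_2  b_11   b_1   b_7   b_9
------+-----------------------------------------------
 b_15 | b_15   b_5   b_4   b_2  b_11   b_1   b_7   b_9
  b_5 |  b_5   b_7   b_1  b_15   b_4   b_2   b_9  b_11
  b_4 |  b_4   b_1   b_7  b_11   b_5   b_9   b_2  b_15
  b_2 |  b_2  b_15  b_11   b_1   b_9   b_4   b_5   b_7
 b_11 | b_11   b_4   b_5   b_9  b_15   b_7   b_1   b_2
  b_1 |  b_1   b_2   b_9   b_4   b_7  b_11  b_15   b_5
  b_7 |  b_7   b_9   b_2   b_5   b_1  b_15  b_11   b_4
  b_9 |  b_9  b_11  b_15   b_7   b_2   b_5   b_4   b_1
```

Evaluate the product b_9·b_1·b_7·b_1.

b_9·b_1 = b_5
b_5·b_7 = b_9
b_9·b_1 = b_5

b_5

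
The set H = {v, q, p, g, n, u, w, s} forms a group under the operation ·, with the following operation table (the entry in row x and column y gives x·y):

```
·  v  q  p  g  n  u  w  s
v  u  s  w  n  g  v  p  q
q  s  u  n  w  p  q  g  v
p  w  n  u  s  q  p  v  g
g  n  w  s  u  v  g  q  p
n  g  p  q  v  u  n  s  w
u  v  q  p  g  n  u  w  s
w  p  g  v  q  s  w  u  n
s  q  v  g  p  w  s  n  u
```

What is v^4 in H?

v^1 = v
v^2 = v·v = u
v^3 = u·v = v
v^4 = v·v = u
(Structurally, H here is isomorphic to the elementary abelian group (Z_2)^3.)

u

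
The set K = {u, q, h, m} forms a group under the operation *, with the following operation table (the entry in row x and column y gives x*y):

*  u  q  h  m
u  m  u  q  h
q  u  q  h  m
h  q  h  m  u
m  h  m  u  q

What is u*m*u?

q

u*m = h
h*u = q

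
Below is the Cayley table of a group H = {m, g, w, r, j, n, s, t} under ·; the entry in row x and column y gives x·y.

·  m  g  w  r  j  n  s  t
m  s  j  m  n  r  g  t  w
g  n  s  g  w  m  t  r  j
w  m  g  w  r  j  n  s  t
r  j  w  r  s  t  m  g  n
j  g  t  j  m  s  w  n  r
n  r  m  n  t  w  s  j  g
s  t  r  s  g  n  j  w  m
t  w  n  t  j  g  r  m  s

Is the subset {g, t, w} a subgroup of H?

t·t = s, which is not in {g, t, w}.
The subset is not closed under ·, so it is not a subgroup.

No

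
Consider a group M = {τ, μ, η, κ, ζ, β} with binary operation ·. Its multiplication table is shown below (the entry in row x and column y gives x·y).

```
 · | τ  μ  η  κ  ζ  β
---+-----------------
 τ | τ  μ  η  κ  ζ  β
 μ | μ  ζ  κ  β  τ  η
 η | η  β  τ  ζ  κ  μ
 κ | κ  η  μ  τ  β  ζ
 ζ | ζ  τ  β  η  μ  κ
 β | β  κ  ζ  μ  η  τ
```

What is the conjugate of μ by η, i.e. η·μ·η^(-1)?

The identity is τ. In row η, the entry τ sits in column η, so η^(-1) = η.
η·μ = β
β·η = ζ

ζ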